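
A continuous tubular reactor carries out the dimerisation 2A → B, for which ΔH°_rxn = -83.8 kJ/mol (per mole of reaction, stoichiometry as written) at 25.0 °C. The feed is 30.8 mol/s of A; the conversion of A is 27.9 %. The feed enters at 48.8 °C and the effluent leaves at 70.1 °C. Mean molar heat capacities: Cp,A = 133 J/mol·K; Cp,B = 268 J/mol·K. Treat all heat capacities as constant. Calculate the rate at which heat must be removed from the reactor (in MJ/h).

Extent of reaction ξ = 0.279 × 30.8 / 2 = 4.2966 mol/s
Reaction term: ξ·ΔH°_rxn = 4.2966 × -83.8 = -360.06 kJ/s
Sensible, feed 48.8→25 °C: -97.494 kJ/s
Outlet flows (mol/s): A 22.207, B 4.2966
Sensible, products 25→70.1 °C: 185.14 kJ/s
Q = ΔH = -272.41 kJ/s = -272.41 kW
Heat removed = 980.69 MJ/h

Q_out = 981 MJ/h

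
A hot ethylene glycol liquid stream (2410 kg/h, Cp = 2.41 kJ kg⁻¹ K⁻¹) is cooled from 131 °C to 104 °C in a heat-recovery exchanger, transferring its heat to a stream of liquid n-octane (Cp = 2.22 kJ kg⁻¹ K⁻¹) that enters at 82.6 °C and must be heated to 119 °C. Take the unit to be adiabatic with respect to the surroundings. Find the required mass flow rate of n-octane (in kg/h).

ṁ_c = 1940 kg/h

Heat released by hot stream: Q = 2410 × 2.41 × (131 − 104) = 156820 kJ/h
Energy balance on cold side (adiabatic exchanger): Q = ṁ_c·Cp_c·(T_c,out − T_c,in)
ṁ_c = 156820 / [2.22 × (119 − 82.6)] = 1940.6 kg/h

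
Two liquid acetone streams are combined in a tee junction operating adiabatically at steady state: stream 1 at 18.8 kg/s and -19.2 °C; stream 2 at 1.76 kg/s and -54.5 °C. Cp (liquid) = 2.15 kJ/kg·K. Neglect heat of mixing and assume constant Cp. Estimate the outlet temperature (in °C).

No heat crosses the boundary, so H_out = H_in.
Σ ṁᵢCp,ᵢTᵢ = 18.8×2.15×-19.2 + 1.76×2.15×-54.5 = -982.29
Σ ṁᵢCp,ᵢ = 18.8×2.15 + 1.76×2.15 = 44.204
T_out = -982.29 / 44.204 = -22.222 °C

T_out = -22.2 °C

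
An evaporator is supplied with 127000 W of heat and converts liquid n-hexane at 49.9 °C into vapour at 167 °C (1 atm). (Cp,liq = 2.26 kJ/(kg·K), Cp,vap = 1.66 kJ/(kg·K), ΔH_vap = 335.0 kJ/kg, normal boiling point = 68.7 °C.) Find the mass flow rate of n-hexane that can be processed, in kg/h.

Δh = 2.26×(68.7−49.9) + 335.0 + 1.66×(167−68.7) = 540.67 kJ/kg
Q = 127000 W = 127 kJ/s = 457200 kJ/h
ṁ = Q/Δh = 457200 / 540.67 = 845.62 kg/h

ṁ = 846 kg/h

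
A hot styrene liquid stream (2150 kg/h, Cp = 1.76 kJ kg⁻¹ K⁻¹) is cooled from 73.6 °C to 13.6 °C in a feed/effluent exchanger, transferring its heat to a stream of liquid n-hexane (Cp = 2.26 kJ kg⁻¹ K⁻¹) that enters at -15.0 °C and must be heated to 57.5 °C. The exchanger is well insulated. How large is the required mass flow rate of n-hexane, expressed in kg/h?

Heat released by hot stream: Q = 2150 × 1.76 × (73.6 − 13.6) = 227040 kJ/h
Energy balance on cold side (adiabatic exchanger): Q = ṁ_c·Cp_c·(T_c,out − T_c,in)
ṁ_c = 227040 / [2.26 × (57.5 − -15.0)] = 1385.7 kg/h

ṁ_c = 1390 kg/h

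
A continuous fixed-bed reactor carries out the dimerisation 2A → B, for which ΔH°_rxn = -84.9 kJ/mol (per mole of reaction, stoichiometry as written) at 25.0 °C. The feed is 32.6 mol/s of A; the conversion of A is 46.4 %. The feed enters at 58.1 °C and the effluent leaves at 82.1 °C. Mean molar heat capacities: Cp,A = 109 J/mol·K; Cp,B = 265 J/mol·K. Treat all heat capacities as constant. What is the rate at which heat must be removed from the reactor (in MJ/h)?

Extent of reaction ξ = 0.464 × 32.6 / 2 = 7.5632 mol/s
Reaction term: ξ·ΔH°_rxn = 7.5632 × -84.9 = -642.12 kJ/s
Sensible, feed 58.1→25 °C: -117.62 kJ/s
Outlet flows (mol/s): A 17.474, B 7.5632
Sensible, products 25→82.1 °C: 223.2 kJ/s
Q = ΔH = -536.54 kJ/s = -536.54 kW
Heat removed = 1931.5 MJ/h

Q_out = 1930 MJ/h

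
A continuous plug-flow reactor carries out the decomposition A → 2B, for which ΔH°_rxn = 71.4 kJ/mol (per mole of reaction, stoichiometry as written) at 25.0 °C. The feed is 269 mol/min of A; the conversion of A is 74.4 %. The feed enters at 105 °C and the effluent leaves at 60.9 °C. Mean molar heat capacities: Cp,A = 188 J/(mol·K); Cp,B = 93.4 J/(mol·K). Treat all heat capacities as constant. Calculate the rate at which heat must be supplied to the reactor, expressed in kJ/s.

Q_in = 201 kJ/s

Extent of reaction ξ = 0.744 × 269 = 200.14 mol/min
Reaction term: ξ·ΔH°_rxn = 200.14 × 71.4 = 14290 kJ/min
Sensible, feed 105→25 °C: -4045.8 kJ/min
Outlet flows (mol/min): A 68.864, B 400.27
Sensible, products 25→60.9 °C: 1806.9 kJ/min
Q = ΔH = 12051 kJ/min = 200.85 kW
Heat supplied = 200.85 kJ/s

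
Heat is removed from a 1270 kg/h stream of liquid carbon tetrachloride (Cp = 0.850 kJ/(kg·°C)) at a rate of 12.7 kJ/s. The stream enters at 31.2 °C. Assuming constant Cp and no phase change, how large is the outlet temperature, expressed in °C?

Q = 12.7 kJ/s = 45720 kJ/h
ΔT = Q/(ṁ·Cp) = 45720/(1270×0.850) = 42.353 K
T_out = 31.2 − 42.353 = -11.153 °C

T_out = -11.2 °C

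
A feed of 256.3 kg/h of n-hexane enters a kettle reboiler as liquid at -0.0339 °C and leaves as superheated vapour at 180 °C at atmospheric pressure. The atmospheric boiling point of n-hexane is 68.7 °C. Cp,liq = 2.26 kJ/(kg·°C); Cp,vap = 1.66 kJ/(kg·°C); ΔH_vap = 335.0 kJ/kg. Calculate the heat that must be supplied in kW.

liquid -0.0339→68.7 °C: 155.34 kJ/kg
vaporisation at 68.7 °C: 335 kJ/kg
vapour 68.7→180 °C: 184.76 kJ/kg
Δh = 155.34 + 335 + 184.76 = 675.1 kJ/kg
Q = ṁ·Δh = 256.3 kg/h × 675.1 kJ/kg = 173030 kJ/h
|Q| = 48.063 kW

Q = 48.1 kW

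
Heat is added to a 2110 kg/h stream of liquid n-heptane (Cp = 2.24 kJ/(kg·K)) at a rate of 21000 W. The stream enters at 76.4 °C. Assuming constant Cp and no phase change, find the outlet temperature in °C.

T_out = 92.4 °C

Q = 21000 W = 75600 kJ/h
ΔT = Q/(ṁ·Cp) = 75600/(2110×2.24) = 15.995 K
T_out = 76.4 + 15.995 = 92.395 °C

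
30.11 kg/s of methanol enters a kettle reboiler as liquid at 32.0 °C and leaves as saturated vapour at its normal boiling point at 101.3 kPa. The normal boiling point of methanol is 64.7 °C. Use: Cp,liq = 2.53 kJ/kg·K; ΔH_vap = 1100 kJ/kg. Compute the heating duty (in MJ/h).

liquid 32.0→64.7 °C: 82.731 kJ/kg
vaporisation at 64.7 °C: 1100 kJ/kg
Δh = 82.731 + 1100 = 1182.7 kJ/kg
Q = ṁ·Δh = 30.11 kg/s × 1182.7 kJ/kg = 35612 kJ/s
|Q| = 35612 kW = 128200 MJ/h

Q = 128000 MJ/h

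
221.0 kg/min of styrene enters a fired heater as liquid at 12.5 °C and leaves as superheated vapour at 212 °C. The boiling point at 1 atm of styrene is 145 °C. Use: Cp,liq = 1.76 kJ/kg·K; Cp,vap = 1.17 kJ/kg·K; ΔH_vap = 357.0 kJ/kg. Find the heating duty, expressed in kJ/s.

liquid 12.5→145 °C: 233.2 kJ/kg
vaporisation at 145 °C: 357 kJ/kg
vapour 145→212 °C: 78.39 kJ/kg
Δh = 233.2 + 357 + 78.39 = 668.59 kJ/kg
Q = ṁ·Δh = 221.0 kg/min × 668.59 kJ/kg = 147760 kJ/min
|Q| = 2462.6 kW

Q = 2460 kJ/s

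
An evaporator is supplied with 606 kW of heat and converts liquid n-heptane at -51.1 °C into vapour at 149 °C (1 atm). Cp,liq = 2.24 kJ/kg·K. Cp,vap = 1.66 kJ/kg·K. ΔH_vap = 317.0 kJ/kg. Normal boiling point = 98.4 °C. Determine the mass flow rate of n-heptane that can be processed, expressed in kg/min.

Δh = 2.24×(98.4−-51.1) + 317.0 + 1.66×(149−98.4) = 735.88 kJ/kg
Q = 606 kW = 606 kJ/s = 36360 kJ/min
ṁ = Q/Δh = 36360 / 735.88 = 49.41 kg/min

ṁ = 49.4 kg/min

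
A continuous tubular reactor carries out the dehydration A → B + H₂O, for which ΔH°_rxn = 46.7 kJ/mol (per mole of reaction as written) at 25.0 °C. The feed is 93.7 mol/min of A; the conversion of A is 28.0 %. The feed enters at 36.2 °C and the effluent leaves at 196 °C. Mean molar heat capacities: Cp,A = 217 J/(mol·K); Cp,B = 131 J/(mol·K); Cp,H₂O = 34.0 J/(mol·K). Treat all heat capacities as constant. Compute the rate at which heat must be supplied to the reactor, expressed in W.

Extent of reaction ξ = 0.280 × 93.7 = 26.236 mol/min
Reaction term: ξ·ΔH°_rxn = 26.236 × 46.7 = 1225.2 kJ/min
Sensible, feed 36.2→25 °C: -227.73 kJ/min
Outlet flows (mol/min): A 67.464, B 26.236, H₂O 26.236
Sensible, products 25→196 °C: 3243.6 kJ/min
Q = ΔH = 4241.1 kJ/min = 70.685 kW
Heat supplied = 70685 W

Q_in = 70700 W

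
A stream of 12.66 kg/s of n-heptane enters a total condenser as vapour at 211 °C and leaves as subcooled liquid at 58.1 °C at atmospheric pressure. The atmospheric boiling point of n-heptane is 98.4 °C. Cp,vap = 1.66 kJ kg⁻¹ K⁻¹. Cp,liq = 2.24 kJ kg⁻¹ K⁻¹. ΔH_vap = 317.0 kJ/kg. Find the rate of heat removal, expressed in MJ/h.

Q_c = 27100 MJ/h

vapour 211→98.4 °C: -186.92 kJ/kg
condensation at 98.4 °C: -317 kJ/kg
liquid 98.4→58.1 °C: -90.272 kJ/kg
Δh = -186.92 + -317 + -90.272 = -594.19 kJ/kg
Q = ṁ·Δh = 12.66 kg/s × -594.19 kJ/kg = -7522.4 kJ/s
|Q| = 7522.4 kW = 27081 MJ/h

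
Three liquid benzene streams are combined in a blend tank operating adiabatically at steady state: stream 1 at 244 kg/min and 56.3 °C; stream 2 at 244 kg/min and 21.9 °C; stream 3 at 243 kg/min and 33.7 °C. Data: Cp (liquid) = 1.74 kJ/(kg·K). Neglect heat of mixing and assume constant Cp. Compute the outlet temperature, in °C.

T_out = 37.3 °C

No heat crosses the boundary, so H_out = H_in.
Σ ṁᵢCp,ᵢTᵢ = 244×1.74×56.3 + 244×1.74×21.9 + 243×1.74×33.7 = 47450
Σ ṁᵢCp,ᵢ = 244×1.74 + 244×1.74 + 243×1.74 = 1271.9
T_out = 47450 / 1271.9 = 37.305 °C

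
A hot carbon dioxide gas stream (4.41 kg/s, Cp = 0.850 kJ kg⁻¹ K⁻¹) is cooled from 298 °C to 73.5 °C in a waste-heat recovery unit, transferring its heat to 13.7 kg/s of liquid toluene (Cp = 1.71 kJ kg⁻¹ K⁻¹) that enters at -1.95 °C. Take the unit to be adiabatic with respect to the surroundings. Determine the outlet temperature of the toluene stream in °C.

T_c,out = 34.0 °C

Heat released by hot stream: Q = 4.41 × 0.850 × (298 − 73.5) = 841.54 kJ/s
Energy balance on cold side (adiabatic exchanger): Q = ṁ_c·Cp_c·(T_c,out − T_c,in)
T_c,out = -1.95 + 841.54/(13.7 × 1.71) = 33.972 °C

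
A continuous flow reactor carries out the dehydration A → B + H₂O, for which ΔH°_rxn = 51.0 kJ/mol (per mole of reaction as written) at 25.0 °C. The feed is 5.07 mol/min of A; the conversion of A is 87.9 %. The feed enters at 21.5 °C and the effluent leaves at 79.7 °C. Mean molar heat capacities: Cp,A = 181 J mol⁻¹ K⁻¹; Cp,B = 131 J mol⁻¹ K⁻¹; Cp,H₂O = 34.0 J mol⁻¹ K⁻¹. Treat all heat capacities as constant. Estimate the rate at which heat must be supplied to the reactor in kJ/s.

Q_in = 4.61 kJ/s

Extent of reaction ξ = 0.879 × 5.07 = 4.4565 mol/min
Reaction term: ξ·ΔH°_rxn = 4.4565 × 51.0 = 227.28 kJ/min
Sensible, feed 21.5→25 °C: 3.2118 kJ/min
Outlet flows (mol/min): A 0.61347, B 4.4565, H₂O 4.4565
Sensible, products 25→79.7 °C: 46.296 kJ/min
Q = ΔH = 276.79 kJ/min = 4.6132 kW
Heat supplied = 4.6132 kJ/s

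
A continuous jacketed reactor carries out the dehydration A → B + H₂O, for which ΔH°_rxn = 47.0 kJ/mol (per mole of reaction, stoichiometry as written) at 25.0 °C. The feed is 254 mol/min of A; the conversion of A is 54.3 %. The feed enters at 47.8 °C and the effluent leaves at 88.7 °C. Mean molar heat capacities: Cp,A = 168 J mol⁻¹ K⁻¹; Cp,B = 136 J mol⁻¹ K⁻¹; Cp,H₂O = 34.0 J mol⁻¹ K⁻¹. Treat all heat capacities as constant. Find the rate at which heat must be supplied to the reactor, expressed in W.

Extent of reaction ξ = 0.543 × 254 = 137.92 mol/min
Reaction term: ξ·ΔH°_rxn = 137.92 × 47.0 = 6482.3 kJ/min
Sensible, feed 47.8→25 °C: -972.92 kJ/min
Outlet flows (mol/min): A 116.08, B 137.92, H₂O 137.92
Sensible, products 25→88.7 °C: 2735.8 kJ/min
Q = ΔH = 8245.2 kJ/min = 137.42 kW
Heat supplied = 137420 W

Q_in = 137000 W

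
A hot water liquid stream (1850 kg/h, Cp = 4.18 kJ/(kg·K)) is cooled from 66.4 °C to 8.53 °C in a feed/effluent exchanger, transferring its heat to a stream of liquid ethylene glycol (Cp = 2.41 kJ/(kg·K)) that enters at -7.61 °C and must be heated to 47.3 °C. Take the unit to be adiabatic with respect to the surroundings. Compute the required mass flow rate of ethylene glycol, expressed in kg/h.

ṁ_c = 3380 kg/h

Heat released by hot stream: Q = 1850 × 4.18 × (66.4 − 8.53) = 447510 kJ/h
Energy balance on cold side (adiabatic exchanger): Q = ṁ_c·Cp_c·(T_c,out − T_c,in)
ṁ_c = 447510 / [2.41 × (47.3 − -7.61)] = 3381.7 kg/h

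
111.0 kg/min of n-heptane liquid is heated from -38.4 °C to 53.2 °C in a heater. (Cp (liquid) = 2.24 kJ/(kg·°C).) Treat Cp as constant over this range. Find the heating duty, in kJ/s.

Q = 380 kJ/s

Q = ṁ·Cp·ΔT = 111.0 × 2.24 × (53.2 − -38.4) = 22775 kJ/min
Converting: 22775 / 60 s = 379.59 kW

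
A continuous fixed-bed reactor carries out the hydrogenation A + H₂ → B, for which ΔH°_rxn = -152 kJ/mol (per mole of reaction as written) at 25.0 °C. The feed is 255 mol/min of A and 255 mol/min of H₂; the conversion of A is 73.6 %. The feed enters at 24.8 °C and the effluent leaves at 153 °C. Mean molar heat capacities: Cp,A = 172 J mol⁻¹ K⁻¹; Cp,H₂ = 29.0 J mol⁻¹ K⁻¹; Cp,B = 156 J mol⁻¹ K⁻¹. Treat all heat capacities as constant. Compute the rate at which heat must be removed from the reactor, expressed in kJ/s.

Extent of reaction ξ = 0.736 × 255 = 187.68 mol/min
Reaction term: ξ·ΔH°_rxn = 187.68 × -152 = -28527 kJ/min
Sensible, feed 24.8→25 °C: 10.251 kJ/min
Outlet flows (mol/min): A 67.32, H₂ 67.32, B 187.68
Sensible, products 25→153 °C: 5479.6 kJ/min
Q = ΔH = -23038 kJ/min = -383.96 kW
Heat removed = 383.96 kJ/s

Q_out = 384 kJ/s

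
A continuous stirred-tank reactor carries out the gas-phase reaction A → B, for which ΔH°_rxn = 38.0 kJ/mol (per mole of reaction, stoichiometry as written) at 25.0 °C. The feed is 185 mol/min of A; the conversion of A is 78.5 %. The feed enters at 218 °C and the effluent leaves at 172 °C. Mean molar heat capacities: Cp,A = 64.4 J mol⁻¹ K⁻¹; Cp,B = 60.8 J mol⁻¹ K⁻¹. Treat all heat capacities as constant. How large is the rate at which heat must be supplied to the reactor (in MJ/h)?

Q_in = 294 MJ/h

Extent of reaction ξ = 0.785 × 185 = 145.22 mol/min
Reaction term: ξ·ΔH°_rxn = 145.22 × 38.0 = 5518.6 kJ/min
Sensible, feed 218→25 °C: -2299.4 kJ/min
Outlet flows (mol/min): A 39.775, B 145.22
Sensible, products 25→172 °C: 1674.5 kJ/min
Q = ΔH = 4893.7 kJ/min = 81.561 kW
Heat supplied = 293.62 MJ/h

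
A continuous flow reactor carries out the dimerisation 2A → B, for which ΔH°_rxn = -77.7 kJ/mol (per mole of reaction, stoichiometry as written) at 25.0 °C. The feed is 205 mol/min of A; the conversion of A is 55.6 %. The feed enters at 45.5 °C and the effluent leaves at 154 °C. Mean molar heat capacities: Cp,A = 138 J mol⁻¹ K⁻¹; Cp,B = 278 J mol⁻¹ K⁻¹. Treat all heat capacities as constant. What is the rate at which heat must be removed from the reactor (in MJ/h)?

Q_out = 80.6 MJ/h

Extent of reaction ξ = 0.556 × 205 / 2 = 56.99 mol/min
Reaction term: ξ·ΔH°_rxn = 56.99 × -77.7 = -4428.1 kJ/min
Sensible, feed 45.5→25 °C: -579.95 kJ/min
Outlet flows (mol/min): A 91.02, B 56.99
Sensible, products 25→154 °C: 3664.1 kJ/min
Q = ΔH = -1344 kJ/min = -22.399 kW
Heat removed = 80.637 MJ/h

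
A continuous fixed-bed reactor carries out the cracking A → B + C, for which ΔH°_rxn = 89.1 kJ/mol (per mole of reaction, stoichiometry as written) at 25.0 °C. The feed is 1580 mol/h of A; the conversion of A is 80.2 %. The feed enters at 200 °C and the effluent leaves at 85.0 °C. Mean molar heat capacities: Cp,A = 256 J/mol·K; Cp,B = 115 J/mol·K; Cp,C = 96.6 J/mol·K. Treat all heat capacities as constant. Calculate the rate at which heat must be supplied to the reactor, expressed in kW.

Extent of reaction ξ = 0.802 × 1580 = 1267.2 mol/h
Reaction term: ξ·ΔH°_rxn = 1267.2 × 89.1 = 112900 kJ/h
Sensible, feed 200→25 °C: -70784 kJ/h
Outlet flows (mol/h): A 312.84, B 1267.2, C 1267.2
Sensible, products 25→85.0 °C: 20893 kJ/h
Q = ΔH = 63013 kJ/h = 17.504 kW
Heat supplied = 17.504 kW

Q_in = 17.5 kW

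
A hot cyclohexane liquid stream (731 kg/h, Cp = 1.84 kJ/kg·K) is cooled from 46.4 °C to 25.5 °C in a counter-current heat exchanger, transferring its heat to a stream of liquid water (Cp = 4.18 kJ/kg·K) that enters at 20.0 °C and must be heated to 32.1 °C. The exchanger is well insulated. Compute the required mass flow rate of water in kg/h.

ṁ_c = 556 kg/h

Heat released by hot stream: Q = 731 × 1.84 × (46.4 − 25.5) = 28111 kJ/h
Energy balance on cold side (adiabatic exchanger): Q = ṁ_c·Cp_c·(T_c,out − T_c,in)
ṁ_c = 28111 / [4.18 × (32.1 − 20.0)] = 555.8 kg/h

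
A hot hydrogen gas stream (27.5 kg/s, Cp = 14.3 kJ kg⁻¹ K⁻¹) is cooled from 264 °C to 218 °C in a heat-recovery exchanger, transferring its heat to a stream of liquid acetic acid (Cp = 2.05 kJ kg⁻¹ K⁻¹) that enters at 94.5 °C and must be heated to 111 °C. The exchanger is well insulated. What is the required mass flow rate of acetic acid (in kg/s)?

Heat released by hot stream: Q = 27.5 × 14.3 × (264 − 218) = 18090 kJ/s
Energy balance on cold side (adiabatic exchanger): Q = ṁ_c·Cp_c·(T_c,out − T_c,in)
ṁ_c = 18090 / [2.05 × (111 − 94.5)] = 534.8 kg/s

ṁ_c = 535 kg/s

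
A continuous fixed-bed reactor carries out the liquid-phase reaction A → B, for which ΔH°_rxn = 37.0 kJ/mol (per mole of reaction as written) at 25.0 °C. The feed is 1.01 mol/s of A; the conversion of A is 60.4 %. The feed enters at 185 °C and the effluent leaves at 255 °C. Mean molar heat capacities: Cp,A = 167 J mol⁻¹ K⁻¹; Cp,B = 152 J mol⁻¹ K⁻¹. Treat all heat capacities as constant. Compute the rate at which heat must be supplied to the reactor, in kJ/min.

Q_in = 1940 kJ/min

Extent of reaction ξ = 0.604 × 1.01 = 0.61004 mol/s
Reaction term: ξ·ΔH°_rxn = 0.61004 × 37.0 = 22.571 kJ/s
Sensible, feed 185→25 °C: -26.987 kJ/s
Outlet flows (mol/s): A 0.39996, B 0.61004
Sensible, products 25→255 °C: 36.689 kJ/s
Q = ΔH = 32.274 kJ/s = 32.274 kW
Heat supplied = 1936.4 kJ/min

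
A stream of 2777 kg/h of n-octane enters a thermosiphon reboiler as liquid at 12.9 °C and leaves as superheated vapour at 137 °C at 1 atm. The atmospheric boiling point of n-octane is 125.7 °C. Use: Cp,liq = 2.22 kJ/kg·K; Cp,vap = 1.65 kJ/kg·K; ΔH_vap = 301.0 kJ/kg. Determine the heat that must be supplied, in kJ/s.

Q = 440 kJ/s

liquid 12.9→125.7 °C: 250.42 kJ/kg
vaporisation at 125.7 °C: 301 kJ/kg
vapour 125.7→137 °C: 18.645 kJ/kg
Δh = 250.42 + 301 + 18.645 = 570.06 kJ/kg
Q = ṁ·Δh = 2777 kg/h × 570.06 kJ/kg = 1.5831e+06 kJ/h
|Q| = 439.74 kW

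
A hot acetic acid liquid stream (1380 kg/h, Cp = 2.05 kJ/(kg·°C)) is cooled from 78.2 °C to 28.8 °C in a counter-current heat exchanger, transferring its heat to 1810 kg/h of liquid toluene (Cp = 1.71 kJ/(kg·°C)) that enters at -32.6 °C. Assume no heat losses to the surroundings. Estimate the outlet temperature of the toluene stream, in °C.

T_c,out = 12.6 °C

Heat released by hot stream: Q = 1380 × 2.05 × (78.2 − 28.8) = 139750 kJ/h
Energy balance on cold side (adiabatic exchanger): Q = ṁ_c·Cp_c·(T_c,out − T_c,in)
T_c,out = -32.6 + 139750/(1810 × 1.71) = 12.553 °C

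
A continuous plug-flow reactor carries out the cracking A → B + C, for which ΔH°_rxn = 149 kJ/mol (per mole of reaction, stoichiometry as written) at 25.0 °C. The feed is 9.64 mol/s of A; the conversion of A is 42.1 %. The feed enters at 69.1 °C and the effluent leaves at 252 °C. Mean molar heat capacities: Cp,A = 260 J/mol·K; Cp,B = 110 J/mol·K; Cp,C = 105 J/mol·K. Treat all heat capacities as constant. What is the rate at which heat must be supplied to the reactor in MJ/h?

Extent of reaction ξ = 0.421 × 9.64 = 4.0584 mol/s
Reaction term: ξ·ΔH°_rxn = 4.0584 × 149 = 604.71 kJ/s
Sensible, feed 69.1→25 °C: -110.53 kJ/s
Outlet flows (mol/s): A 5.5816, B 4.0584, C 4.0584
Sensible, products 25→252 °C: 527.5 kJ/s
Q = ΔH = 1021.7 kJ/s = 1021.7 kW
Heat supplied = 3678 MJ/h

Q_in = 3680 MJ/h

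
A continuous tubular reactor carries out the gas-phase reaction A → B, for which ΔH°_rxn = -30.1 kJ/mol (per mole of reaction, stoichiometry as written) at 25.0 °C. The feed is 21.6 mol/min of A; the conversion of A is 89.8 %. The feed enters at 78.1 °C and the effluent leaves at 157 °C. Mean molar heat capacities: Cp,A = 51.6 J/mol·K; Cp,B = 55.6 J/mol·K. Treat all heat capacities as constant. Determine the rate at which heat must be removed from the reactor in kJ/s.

Q_out = 8.09 kJ/s

Extent of reaction ξ = 0.898 × 21.6 = 19.397 mol/min
Reaction term: ξ·ΔH°_rxn = 19.397 × -30.1 = -583.84 kJ/min
Sensible, feed 78.1→25 °C: -59.183 kJ/min
Outlet flows (mol/min): A 2.2032, B 19.397
Sensible, products 25→157 °C: 157.36 kJ/min
Q = ΔH = -485.66 kJ/min = -8.0944 kW
Heat removed = 8.0944 kJ/s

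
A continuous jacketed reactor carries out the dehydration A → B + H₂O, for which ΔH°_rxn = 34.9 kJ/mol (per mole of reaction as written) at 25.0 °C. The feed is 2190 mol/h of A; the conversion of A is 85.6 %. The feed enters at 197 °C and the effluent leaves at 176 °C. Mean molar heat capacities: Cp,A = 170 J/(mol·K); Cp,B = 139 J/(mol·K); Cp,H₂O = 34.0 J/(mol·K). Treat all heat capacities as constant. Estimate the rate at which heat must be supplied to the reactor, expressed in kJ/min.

Q_in = 974 kJ/min

Extent of reaction ξ = 0.856 × 2190 = 1874.6 mol/h
Reaction term: ξ·ΔH°_rxn = 1874.6 × 34.9 = 65425 kJ/h
Sensible, feed 197→25 °C: -64036 kJ/h
Outlet flows (mol/h): A 315.36, B 1874.6, H₂O 1874.6
Sensible, products 25→176 °C: 57067 kJ/h
Q = ΔH = 58456 kJ/h = 16.238 kW
Heat supplied = 974.26 kJ/min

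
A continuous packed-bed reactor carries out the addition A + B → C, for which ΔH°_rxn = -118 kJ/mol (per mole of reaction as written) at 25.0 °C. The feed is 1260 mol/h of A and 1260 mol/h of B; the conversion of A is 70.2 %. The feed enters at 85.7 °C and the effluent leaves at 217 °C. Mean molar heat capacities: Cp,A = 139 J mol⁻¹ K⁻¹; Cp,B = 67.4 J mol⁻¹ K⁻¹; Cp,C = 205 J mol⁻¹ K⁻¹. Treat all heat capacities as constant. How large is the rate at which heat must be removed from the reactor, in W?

Q_out = 19600 W

Extent of reaction ξ = 0.702 × 1260 = 884.52 mol/h
Reaction term: ξ·ΔH°_rxn = 884.52 × -118 = -104370 kJ/h
Sensible, feed 85.7→25 °C: -15786 kJ/h
Outlet flows (mol/h): A 375.48, B 375.48, C 884.52
Sensible, products 25→217 °C: 49695 kJ/h
Q = ΔH = -70465 kJ/h = -19.574 kW
Heat removed = 19574 W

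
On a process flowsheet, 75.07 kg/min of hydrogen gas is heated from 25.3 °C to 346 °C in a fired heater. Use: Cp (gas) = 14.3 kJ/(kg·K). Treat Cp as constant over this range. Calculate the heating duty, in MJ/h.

Q = 20700 MJ/h

Q = ṁ·Cp·ΔT = 75.07 × 14.3 × (346 − 25.3) = 344270 kJ/min
Converting: 344270 / 60 s = 5737.9 kW
Heating duty = 20656 MJ/h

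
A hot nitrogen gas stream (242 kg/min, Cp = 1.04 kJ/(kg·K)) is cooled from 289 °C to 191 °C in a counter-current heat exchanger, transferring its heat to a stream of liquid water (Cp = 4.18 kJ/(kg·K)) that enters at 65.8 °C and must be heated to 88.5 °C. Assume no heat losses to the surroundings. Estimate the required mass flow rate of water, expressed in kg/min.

Heat released by hot stream: Q = 242 × 1.04 × (289 − 191) = 24665 kJ/min
Energy balance on cold side (adiabatic exchanger): Q = ṁ_c·Cp_c·(T_c,out − T_c,in)
ṁ_c = 24665 / [4.18 × (88.5 − 65.8)] = 259.94 kg/min

ṁ_c = 260 kg/min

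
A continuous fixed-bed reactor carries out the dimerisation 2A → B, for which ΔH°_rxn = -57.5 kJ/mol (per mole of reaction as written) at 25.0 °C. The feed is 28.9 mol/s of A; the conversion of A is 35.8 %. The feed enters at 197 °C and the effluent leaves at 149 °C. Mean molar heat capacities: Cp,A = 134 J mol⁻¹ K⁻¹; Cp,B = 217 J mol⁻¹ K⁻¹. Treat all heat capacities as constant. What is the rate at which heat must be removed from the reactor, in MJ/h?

Q_out = 1860 MJ/h

Extent of reaction ξ = 0.358 × 28.9 / 2 = 5.1731 mol/s
Reaction term: ξ·ΔH°_rxn = 5.1731 × -57.5 = -297.45 kJ/s
Sensible, feed 197→25 °C: -666.09 kJ/s
Outlet flows (mol/s): A 18.554, B 5.1731
Sensible, products 25→149 °C: 447.49 kJ/s
Q = ΔH = -516.05 kJ/s = -516.05 kW
Heat removed = 1857.8 MJ/h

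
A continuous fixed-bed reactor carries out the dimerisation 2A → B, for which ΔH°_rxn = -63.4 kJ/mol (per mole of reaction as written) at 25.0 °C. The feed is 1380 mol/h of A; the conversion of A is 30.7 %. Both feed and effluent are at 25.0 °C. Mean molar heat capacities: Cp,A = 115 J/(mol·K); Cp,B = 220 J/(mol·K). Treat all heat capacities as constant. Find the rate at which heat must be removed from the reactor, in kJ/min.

Extent of reaction ξ = 0.307 × 1380 / 2 = 211.83 mol/h
Reaction term: ξ·ΔH°_rxn = 211.83 × -63.4 = -13430 kJ/h
Q = ΔH = -13430 kJ/h = -3.7306 kW
Heat removed = 223.83 kJ/min

Q_out = 224 kJ/min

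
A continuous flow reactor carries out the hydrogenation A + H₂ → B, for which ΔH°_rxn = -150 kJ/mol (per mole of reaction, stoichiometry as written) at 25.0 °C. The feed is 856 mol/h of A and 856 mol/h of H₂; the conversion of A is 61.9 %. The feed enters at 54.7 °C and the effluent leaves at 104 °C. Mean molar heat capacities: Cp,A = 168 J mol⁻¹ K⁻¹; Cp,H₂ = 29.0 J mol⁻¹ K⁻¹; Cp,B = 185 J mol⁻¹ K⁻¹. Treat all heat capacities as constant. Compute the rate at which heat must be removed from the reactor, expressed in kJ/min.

Q_out = 1190 kJ/min

Extent of reaction ξ = 0.619 × 856 = 529.86 mol/h
Reaction term: ξ·ΔH°_rxn = 529.86 × -150 = -79480 kJ/h
Sensible, feed 54.7→25 °C: -5008.4 kJ/h
Outlet flows (mol/h): A 326.14, H₂ 326.14, B 529.86
Sensible, products 25→104 °C: 12820 kJ/h
Q = ΔH = -71668 kJ/h = -19.908 kW
Heat removed = 1194.5 kJ/min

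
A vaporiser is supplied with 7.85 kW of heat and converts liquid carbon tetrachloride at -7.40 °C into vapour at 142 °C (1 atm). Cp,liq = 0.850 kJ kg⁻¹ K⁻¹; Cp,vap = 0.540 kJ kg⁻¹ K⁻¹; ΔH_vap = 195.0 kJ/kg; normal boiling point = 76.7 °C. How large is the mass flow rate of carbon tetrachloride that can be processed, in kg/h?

ṁ = 93.7 kg/h

Δh = 0.850×(76.7−-7.40) + 195.0 + 0.540×(142−76.7) = 301.75 kJ/kg
Q = 7.85 kW = 7.85 kJ/s = 28260 kJ/h
ṁ = Q/Δh = 28260 / 301.75 = 93.655 kg/h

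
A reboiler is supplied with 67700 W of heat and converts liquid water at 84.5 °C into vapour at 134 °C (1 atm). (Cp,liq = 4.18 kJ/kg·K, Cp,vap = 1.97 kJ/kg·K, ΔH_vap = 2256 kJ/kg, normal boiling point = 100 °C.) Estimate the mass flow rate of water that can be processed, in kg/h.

ṁ = 102 kg/h

Δh = 4.18×(100−84.5) + 2256 + 1.97×(134−100) = 2387.8 kJ/kg
Q = 67700 W = 67.7 kJ/s = 243720 kJ/h
ṁ = Q/Δh = 243720 / 2387.8 = 102.07 kg/h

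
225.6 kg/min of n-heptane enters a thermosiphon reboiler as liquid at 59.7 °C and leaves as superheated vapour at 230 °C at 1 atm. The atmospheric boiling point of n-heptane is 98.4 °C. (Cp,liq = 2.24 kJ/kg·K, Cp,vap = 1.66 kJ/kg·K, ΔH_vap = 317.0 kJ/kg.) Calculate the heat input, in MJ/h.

liquid 59.7→98.4 °C: 86.688 kJ/kg
vaporisation at 98.4 °C: 317 kJ/kg
vapour 98.4→230 °C: 218.46 kJ/kg
Δh = 86.688 + 317 + 218.46 = 622.14 kJ/kg
Q = ṁ·Δh = 225.6 kg/min × 622.14 kJ/kg = 140360 kJ/min
|Q| = 2339.3 kW = 8421.3 MJ/h

Q = 8420 MJ/h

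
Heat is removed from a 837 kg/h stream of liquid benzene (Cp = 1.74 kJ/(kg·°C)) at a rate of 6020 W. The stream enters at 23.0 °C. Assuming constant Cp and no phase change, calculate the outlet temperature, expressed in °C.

Q = 6020 W = 21672 kJ/h
ΔT = Q/(ṁ·Cp) = 21672/(837×1.74) = 14.881 K
T_out = 23.0 − 14.881 = 8.1193 °C

T_out = 8.12 °C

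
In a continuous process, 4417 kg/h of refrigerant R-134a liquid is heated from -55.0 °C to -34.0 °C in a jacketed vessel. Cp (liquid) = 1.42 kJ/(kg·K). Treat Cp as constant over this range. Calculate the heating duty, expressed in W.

Q = ṁ·Cp·ΔT = 4417 × 1.42 × (-34.0 − -55.0) = 131710 kJ/h
Converting: 131710 / 3600 s = 36.587 kW
Heating duty = 36587 W

Q = 36600 W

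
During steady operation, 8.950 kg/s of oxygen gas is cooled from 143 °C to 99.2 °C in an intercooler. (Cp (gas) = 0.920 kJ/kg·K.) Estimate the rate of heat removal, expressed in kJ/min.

Q = ṁ·Cp·ΔT = 8.950 × 0.920 × (99.2 − 143) = -360.65 kJ/s
Cooling duty = 21639 kJ/min

Q_c = 21600 kJ/min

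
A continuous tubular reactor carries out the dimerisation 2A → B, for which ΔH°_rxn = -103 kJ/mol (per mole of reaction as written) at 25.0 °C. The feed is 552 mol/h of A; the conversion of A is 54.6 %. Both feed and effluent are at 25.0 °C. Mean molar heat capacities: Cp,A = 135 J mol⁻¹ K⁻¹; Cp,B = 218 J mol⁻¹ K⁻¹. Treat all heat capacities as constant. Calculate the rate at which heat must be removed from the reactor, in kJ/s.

Q_out = 4.31 kJ/s

Extent of reaction ξ = 0.546 × 552 / 2 = 150.7 mol/h
Reaction term: ξ·ΔH°_rxn = 150.7 × -103 = -15522 kJ/h
Q = ΔH = -15522 kJ/h = -4.3116 kW
Heat removed = 4.3116 kJ/s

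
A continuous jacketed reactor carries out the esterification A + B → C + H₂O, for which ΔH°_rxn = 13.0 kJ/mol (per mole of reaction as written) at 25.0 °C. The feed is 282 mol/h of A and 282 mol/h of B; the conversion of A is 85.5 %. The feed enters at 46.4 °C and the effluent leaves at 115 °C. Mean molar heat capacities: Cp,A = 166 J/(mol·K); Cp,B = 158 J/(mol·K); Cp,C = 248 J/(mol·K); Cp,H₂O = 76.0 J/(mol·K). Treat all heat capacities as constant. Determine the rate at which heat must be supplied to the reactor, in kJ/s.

Q_in = 2.61 kJ/s

Extent of reaction ξ = 0.855 × 282 = 241.11 mol/h
Reaction term: ξ·ΔH°_rxn = 241.11 × 13.0 = 3134.4 kJ/h
Sensible, feed 46.4→25 °C: -1955.3 kJ/h
Outlet flows (mol/h): A 40.89, B 40.89, C 241.11, H₂O 241.11
Sensible, products 25→115 °C: 8223.1 kJ/h
Q = ΔH = 9402.3 kJ/h = 2.6117 kW
Heat supplied = 2.6117 kJ/s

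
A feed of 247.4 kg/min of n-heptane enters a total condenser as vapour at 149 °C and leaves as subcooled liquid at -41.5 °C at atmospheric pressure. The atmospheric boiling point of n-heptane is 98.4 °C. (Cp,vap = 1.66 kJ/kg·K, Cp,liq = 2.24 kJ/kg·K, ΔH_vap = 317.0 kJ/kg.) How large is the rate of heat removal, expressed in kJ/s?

vapour 149→98.4 °C: -83.996 kJ/kg
condensation at 98.4 °C: -317 kJ/kg
liquid 98.4→-41.5 °C: -313.38 kJ/kg
Δh = -83.996 + -317 + -313.38 = -714.37 kJ/kg
Q = ṁ·Δh = 247.4 kg/min × -714.37 kJ/kg = -176740 kJ/min
|Q| = 2945.6 kW

Q_c = 2950 kJ/s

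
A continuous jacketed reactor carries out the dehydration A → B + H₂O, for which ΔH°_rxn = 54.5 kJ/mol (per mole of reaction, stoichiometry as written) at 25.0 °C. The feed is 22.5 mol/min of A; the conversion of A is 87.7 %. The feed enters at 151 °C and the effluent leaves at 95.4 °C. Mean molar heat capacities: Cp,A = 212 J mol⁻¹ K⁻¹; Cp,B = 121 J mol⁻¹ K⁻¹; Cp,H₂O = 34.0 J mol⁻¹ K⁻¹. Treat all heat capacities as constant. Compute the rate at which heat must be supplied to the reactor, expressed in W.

Extent of reaction ξ = 0.877 × 22.5 = 19.733 mol/min
Reaction term: ξ·ΔH°_rxn = 19.733 × 54.5 = 1075.4 kJ/min
Sensible, feed 151→25 °C: -601.02 kJ/min
Outlet flows (mol/min): A 2.7675, B 19.733, H₂O 19.733
Sensible, products 25→95.4 °C: 256.63 kJ/min
Q = ΔH = 731.03 kJ/min = 12.184 kW
Heat supplied = 12184 W

Q_in = 12200 W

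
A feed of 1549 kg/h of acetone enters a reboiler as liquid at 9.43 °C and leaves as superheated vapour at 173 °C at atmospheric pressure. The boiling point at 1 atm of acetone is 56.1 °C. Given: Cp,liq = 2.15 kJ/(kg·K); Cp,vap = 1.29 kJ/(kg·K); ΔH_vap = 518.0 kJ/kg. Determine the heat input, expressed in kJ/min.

Q = 19900 kJ/min

liquid 9.43→56.1 °C: 100.34 kJ/kg
vaporisation at 56.1 °C: 518 kJ/kg
vapour 56.1→173 °C: 150.8 kJ/kg
Δh = 100.34 + 518 + 150.8 = 769.14 kJ/kg
Q = ṁ·Δh = 1549 kg/h × 769.14 kJ/kg = 1.1914e+06 kJ/h
|Q| = 330.94 kW = 19857 kJ/min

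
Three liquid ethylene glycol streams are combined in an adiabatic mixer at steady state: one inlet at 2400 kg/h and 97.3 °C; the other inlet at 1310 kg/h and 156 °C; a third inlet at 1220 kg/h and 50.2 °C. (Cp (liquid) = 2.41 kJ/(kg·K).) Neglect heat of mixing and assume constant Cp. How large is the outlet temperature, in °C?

T_out = 101 °C

No heat crosses the boundary, so H_out = H_in.
Σ ṁᵢCp,ᵢTᵢ = 2400×2.41×97.3 + 1310×2.41×156 + 1220×2.41×50.2 = 1.2029e+06
Σ ṁᵢCp,ᵢ = 2400×2.41 + 1310×2.41 + 1220×2.41 = 11881
T_out = 1.2029e+06 / 11881 = 101.24 °C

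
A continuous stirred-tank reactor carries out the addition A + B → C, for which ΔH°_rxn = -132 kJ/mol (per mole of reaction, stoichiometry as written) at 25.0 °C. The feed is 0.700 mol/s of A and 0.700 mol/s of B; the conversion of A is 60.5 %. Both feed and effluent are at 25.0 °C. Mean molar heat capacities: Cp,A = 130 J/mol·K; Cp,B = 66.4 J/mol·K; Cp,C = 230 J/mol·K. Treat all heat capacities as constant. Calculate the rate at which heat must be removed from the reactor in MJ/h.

Q_out = 201 MJ/h

Extent of reaction ξ = 0.605 × 0.700 = 0.4235 mol/s
Reaction term: ξ·ΔH°_rxn = 0.4235 × -132 = -55.902 kJ/s
Q = ΔH = -55.902 kJ/s = -55.902 kW
Heat removed = 201.25 MJ/h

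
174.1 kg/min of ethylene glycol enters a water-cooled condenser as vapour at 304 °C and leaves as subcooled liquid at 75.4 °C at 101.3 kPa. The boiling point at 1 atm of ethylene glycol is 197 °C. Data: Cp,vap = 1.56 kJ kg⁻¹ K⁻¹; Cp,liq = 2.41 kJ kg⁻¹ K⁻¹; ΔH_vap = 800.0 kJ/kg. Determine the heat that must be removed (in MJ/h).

vapour 304→197 °C: -166.92 kJ/kg
condensation at 197 °C: -800 kJ/kg
liquid 197→75.4 °C: -293.06 kJ/kg
Δh = -166.92 + -800 + -293.06 = -1260 kJ/kg
Q = ṁ·Δh = 174.1 kg/min × -1260 kJ/kg = -219360 kJ/min
|Q| = 3656 kW = 13162 MJ/h

Q_c = 13200 MJ/h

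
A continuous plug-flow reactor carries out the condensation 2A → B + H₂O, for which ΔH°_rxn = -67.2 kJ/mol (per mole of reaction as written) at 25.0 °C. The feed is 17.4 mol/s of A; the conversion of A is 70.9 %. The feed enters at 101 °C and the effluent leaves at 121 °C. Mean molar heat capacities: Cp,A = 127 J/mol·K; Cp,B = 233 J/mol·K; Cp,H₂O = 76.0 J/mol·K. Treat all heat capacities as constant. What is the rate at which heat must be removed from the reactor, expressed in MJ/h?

Q_out = 1220 MJ/h

Extent of reaction ξ = 0.709 × 17.4 / 2 = 6.1683 mol/s
Reaction term: ξ·ΔH°_rxn = 6.1683 × -67.2 = -414.51 kJ/s
Sensible, feed 101→25 °C: -167.94 kJ/s
Outlet flows (mol/s): A 5.0634, B 6.1683, H₂O 6.1683
Sensible, products 25→121 °C: 244.71 kJ/s
Q = ΔH = -337.75 kJ/s = -337.75 kW
Heat removed = 1215.9 MJ/h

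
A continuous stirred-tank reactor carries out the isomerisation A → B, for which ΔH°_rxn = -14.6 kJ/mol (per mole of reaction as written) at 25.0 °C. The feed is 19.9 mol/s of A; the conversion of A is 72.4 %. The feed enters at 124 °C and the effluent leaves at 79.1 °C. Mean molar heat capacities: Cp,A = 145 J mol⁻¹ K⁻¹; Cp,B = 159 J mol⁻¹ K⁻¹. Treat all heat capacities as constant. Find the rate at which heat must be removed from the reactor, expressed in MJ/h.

Q_out = 1180 MJ/h

Extent of reaction ξ = 0.724 × 19.9 = 14.408 mol/s
Reaction term: ξ·ΔH°_rxn = 14.408 × -14.6 = -210.35 kJ/s
Sensible, feed 124→25 °C: -285.66 kJ/s
Outlet flows (mol/s): A 5.4924, B 14.408
Sensible, products 25→79.1 °C: 167.02 kJ/s
Q = ΔH = -329 kJ/s = -329 kW
Heat removed = 1184.4 MJ/h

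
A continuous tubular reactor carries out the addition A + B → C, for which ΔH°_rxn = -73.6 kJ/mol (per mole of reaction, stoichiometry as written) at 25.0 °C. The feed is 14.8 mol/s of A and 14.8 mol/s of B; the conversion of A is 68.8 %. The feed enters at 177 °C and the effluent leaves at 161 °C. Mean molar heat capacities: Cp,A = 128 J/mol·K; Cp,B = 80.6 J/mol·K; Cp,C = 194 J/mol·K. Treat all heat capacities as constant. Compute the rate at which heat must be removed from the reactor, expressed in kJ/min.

Extent of reaction ξ = 0.688 × 14.8 = 10.182 mol/s
Reaction term: ξ·ΔH°_rxn = 10.182 × -73.6 = -749.42 kJ/s
Sensible, feed 177→25 °C: -469.27 kJ/s
Outlet flows (mol/s): A 4.6176, B 4.6176, C 10.182
Sensible, products 25→161 °C: 399.65 kJ/s
Q = ΔH = -819.04 kJ/s = -819.04 kW
Heat removed = 49142 kJ/min

Q_out = 49100 kJ/min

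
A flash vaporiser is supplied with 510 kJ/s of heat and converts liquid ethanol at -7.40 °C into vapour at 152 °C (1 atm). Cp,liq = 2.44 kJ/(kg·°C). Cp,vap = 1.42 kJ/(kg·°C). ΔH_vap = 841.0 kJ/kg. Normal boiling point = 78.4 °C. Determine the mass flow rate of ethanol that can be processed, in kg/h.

Δh = 2.44×(78.4−-7.40) + 841.0 + 1.42×(152−78.4) = 1154.9 kJ/kg
Q = 510 kJ/s = 510 kJ/s = 1.836e+06 kJ/h
ṁ = Q/Δh = 1.836e+06 / 1154.9 = 1589.8 kg/h

ṁ = 1590 kg/h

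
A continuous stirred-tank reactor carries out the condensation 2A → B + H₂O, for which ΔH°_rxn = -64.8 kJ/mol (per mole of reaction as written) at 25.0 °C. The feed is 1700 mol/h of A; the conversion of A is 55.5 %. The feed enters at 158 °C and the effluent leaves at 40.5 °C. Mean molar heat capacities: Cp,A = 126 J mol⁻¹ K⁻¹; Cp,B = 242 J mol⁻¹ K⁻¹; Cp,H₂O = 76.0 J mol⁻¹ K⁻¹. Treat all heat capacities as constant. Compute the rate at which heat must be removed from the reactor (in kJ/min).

Extent of reaction ξ = 0.555 × 1700 / 2 = 471.75 mol/h
Reaction term: ξ·ΔH°_rxn = 471.75 × -64.8 = -30569 kJ/h
Sensible, feed 158→25 °C: -28489 kJ/h
Outlet flows (mol/h): A 756.5, B 471.75, H₂O 471.75
Sensible, products 25→40.5 °C: 3802.7 kJ/h
Q = ΔH = -55255 kJ/h = -15.349 kW
Heat removed = 920.92 kJ/min

Q_out = 921 kJ/min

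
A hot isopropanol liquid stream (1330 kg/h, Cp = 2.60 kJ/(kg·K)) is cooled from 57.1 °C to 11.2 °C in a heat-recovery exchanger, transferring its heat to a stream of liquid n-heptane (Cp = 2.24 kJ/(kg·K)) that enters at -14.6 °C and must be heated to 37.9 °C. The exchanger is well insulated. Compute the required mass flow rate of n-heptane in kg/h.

Heat released by hot stream: Q = 1330 × 2.60 × (57.1 − 11.2) = 158720 kJ/h
Energy balance on cold side (adiabatic exchanger): Q = ṁ_c·Cp_c·(T_c,out − T_c,in)
ṁ_c = 158720 / [2.24 × (37.9 − -14.6)] = 1349.7 kg/h

ṁ_c = 1350 kg/h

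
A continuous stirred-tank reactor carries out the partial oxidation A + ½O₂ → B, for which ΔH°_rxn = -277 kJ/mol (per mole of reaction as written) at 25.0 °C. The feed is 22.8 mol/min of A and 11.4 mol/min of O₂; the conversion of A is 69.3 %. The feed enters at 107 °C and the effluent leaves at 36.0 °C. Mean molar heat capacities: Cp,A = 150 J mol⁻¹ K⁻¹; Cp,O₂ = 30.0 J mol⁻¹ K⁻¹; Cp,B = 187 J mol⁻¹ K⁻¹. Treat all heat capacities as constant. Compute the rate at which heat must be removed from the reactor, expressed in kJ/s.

Extent of reaction ξ = 0.693 × 22.8 = 15.8 mol/min
Reaction term: ξ·ΔH°_rxn = 15.8 × -277 = -4376.7 kJ/min
Sensible, feed 107→25 °C: -308.48 kJ/min
Outlet flows (mol/min): A 6.9996, O₂ 3.4998, B 15.8
Sensible, products 25→36.0 °C: 45.206 kJ/min
Q = ΔH = -4640 kJ/min = -77.333 kW
Heat removed = 77.333 kJ/s

Q_out = 77.3 kJ/s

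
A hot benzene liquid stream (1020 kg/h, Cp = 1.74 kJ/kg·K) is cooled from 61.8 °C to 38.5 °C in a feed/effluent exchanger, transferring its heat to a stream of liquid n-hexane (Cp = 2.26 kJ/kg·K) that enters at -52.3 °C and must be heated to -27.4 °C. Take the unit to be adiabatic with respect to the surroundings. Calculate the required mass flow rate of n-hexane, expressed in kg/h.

ṁ_c = 735 kg/h

Heat released by hot stream: Q = 1020 × 1.74 × (61.8 − 38.5) = 41353 kJ/h
Energy balance on cold side (adiabatic exchanger): Q = ṁ_c·Cp_c·(T_c,out − T_c,in)
ṁ_c = 41353 / [2.26 × (-27.4 − -52.3)] = 734.85 kg/h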